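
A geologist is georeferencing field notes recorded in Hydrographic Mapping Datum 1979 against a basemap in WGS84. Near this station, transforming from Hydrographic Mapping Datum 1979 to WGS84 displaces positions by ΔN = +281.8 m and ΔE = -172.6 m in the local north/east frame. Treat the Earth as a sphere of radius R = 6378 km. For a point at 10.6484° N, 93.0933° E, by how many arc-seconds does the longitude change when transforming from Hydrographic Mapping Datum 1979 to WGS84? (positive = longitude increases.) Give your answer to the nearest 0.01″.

At latitude 10.6484°, cos φ = 0.982780.
One radian of longitude at latitude φ spans R cos φ, so Δλ = ΔE / (R cos φ) = -172.6 / (6378000 × 0.982780) = -2.7536e-05 rad = -5.680″.

Δλ = -5.68″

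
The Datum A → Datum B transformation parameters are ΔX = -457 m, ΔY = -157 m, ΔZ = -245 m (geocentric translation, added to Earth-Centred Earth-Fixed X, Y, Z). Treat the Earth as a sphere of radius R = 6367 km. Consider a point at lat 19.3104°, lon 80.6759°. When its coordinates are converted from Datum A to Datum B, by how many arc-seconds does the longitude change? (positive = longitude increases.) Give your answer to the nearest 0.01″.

sin φ = 0.330686, cos φ = 0.943741, sin λ = 0.986788, cos λ = 0.162019.
East component: ΔE = −sin λ·ΔX + cos λ·ΔY = −(0.986788)(-457) + (0.162019)(-157) = 425.52 m.
1° of latitude spans πR/180 = 111125 m; at latitude φ, 1° of longitude spans that × cos φ = 104873.3 m, so Δλ = 425.52 / 104873.3 × 3600 = 14.607″.

Δλ = 14.61″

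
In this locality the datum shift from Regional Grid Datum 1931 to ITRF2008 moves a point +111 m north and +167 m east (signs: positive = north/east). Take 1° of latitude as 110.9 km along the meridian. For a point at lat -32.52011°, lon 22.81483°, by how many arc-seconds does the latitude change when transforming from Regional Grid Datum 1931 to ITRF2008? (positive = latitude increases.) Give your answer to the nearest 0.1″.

Δφ = 3.6″

1° of latitude = 110.9 km, so Δφ = 111.0 / 110900 = 0.0010009° = 3.603″.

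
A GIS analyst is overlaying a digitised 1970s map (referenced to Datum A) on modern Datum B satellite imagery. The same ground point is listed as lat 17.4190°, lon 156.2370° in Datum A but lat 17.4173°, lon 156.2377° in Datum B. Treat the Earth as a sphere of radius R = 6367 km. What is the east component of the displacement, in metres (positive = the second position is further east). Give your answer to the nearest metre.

Δφ = 17.4173° − 17.4190° = -0.0017°; Δλ = 156.2377° − 156.2370° = +0.0007°.
1° along a meridian = πR/180 = 111125 m.
ΔN = Δφ × 111125 = -188.9 m; ΔE = Δλ × 111125 × cos(17.4190°) = +0.0007 × 111125 × 0.954141 = 74.2 m.

ΔE = 74 m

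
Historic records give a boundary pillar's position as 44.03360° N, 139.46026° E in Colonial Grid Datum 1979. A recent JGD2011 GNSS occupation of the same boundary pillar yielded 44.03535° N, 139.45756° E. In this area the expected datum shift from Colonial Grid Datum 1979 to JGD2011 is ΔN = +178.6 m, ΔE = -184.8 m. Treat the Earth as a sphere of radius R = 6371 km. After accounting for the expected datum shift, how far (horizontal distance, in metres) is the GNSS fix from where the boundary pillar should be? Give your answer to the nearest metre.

Observed coordinate differences: Δφ = +0.00175°, Δλ = -0.00270°.
Converting to metres (1° lat = 111195 m, cos φ = 0.718932): observed ΔN = 194.6 m, observed ΔE = -215.8 m.
Subtracting the expected shift leaves a residual of 194.6 − (178.6) = 16.0 m north and -215.8 − (-184.8) = -31.0 m east.
Residual distance = √(16.0² + (-31.0)²) = 34.9 m.

35 m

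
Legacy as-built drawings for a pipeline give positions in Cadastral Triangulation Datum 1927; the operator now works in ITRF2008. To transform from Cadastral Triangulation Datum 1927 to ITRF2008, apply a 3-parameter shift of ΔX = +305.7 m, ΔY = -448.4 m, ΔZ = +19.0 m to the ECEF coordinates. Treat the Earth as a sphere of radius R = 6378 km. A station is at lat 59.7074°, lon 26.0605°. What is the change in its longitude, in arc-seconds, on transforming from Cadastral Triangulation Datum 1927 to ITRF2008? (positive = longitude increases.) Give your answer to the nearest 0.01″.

sin φ = 0.863461, cos φ = 0.504416, sin λ = 0.439320, cos λ = 0.898331.
East component: ΔE = −sin λ·ΔX + cos λ·ΔY = −(0.439320)(305.7) + (0.898331)(-448.4) = -537.11 m.
1° of latitude spans πR/180 = 111317 m; at latitude φ, 1° of longitude spans that × cos φ = 56150.1 m, so Δλ = -537.11 / 56150.1 × 3600 = -34.436″.

Δλ = -34.44″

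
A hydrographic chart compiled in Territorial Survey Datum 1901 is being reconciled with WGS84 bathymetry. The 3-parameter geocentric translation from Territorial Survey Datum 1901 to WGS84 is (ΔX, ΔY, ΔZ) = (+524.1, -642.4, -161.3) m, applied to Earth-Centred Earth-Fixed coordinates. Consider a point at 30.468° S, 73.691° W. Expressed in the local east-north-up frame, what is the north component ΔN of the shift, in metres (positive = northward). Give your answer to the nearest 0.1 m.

ΔN = 248.2 m

The local north axis is (−sin φ cos λ, −sin φ sin λ, cos φ), giving ΔN = 74.627 + 312.626 − 139.026 = 248.23 m.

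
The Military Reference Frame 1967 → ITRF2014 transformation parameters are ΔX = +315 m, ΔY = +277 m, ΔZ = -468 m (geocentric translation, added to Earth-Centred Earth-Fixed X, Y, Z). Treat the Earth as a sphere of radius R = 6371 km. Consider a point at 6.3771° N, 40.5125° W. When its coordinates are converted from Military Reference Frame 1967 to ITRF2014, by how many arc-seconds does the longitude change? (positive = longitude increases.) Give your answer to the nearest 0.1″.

sin φ = 0.111072, cos φ = 0.993812, sin λ = -0.649614, cos λ = 0.760264.
East component: ΔE = −sin λ·ΔX + cos λ·ΔY = −(-0.649614)(315) + (0.760264)(277) = 415.22 m.
1° of latitude spans πR/180 = 111195 m; at latitude φ, 1° of longitude spans that × cos φ = 110506.9 m, so Δλ = 415.22 / 110506.9 × 3600 = 13.527″.

Δλ = 13.5″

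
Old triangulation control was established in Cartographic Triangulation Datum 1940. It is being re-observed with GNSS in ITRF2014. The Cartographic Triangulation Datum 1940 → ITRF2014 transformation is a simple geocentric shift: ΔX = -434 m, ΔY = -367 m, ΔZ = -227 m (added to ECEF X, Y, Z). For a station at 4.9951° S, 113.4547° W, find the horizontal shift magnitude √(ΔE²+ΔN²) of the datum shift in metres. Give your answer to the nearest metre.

311 m

At φ = -4.9951°, λ = -113.4547°: sin φ = -0.087071, cos φ = 0.996202, sin λ = -0.917375, cos λ = -0.398024.
ΔE = −sin λ·ΔX + cos λ·ΔY = −(-0.917375)·(-434) + (-0.398024)·(-367) = -252.07 m.
ΔN = −sin φ cos λ·ΔX − sin φ sin λ·ΔY + cos φ·ΔZ = −(-0.087071)(-0.398024)(-434) − (-0.087071)(-0.917375)(-367) + (0.996202)(-227) = -181.78 m.
Horizontal magnitude = √(ΔE² + ΔN²) = √((-252.07)² + (-181.78)²) = 310.78 m.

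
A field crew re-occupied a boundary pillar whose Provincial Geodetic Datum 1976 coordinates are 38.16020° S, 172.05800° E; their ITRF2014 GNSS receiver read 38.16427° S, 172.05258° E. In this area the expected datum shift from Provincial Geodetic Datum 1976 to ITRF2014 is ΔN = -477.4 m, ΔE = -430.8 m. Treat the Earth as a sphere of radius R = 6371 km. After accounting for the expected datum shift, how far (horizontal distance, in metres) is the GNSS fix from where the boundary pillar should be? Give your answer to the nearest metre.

Observed coordinate differences: Δφ = -0.00407°, Δλ = -0.00542°.
Converting to metres (1° lat = 111195 m, cos φ = 0.786286): observed ΔN = -452.6 m, observed ΔE = -473.9 m.
Subtracting the expected shift leaves a residual of -452.6 − (-477.4) = 24.8 m north and -473.9 − (-430.8) = -43.1 m east.
Residual distance = √(24.8² + (-43.1)²) = 49.7 m.

50 m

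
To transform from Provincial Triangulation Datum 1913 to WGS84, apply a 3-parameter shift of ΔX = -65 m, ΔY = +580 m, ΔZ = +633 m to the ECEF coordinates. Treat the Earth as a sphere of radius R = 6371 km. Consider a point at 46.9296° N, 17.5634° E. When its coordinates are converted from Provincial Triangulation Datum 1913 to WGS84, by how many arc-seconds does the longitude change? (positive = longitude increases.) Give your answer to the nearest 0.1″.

Δλ = 27.1″

sin φ = 0.730515, cos φ = 0.682896, sin λ = 0.301761, cos λ = 0.953384.
East component: ΔE = −sin λ·ΔX + cos λ·ΔY = −(0.301761)(-65) + (0.953384)(580) = 572.58 m.
1° of latitude spans πR/180 = 111195 m; at latitude φ, 1° of longitude spans that × cos φ = 75934.6 m, so Δλ = 572.58 / 75934.6 × 3600 = 27.145″.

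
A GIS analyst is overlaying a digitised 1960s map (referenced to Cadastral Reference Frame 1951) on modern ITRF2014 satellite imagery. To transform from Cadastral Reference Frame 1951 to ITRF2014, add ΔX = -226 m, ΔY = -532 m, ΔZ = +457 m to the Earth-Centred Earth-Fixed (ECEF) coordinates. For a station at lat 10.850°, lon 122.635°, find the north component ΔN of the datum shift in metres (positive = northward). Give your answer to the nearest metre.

The local north axis is (−sin φ cos λ, −sin φ sin λ, cos φ), giving ΔN = -22.942 + 84.333 + 448.830 = 510.22 m.

ΔN = 510 m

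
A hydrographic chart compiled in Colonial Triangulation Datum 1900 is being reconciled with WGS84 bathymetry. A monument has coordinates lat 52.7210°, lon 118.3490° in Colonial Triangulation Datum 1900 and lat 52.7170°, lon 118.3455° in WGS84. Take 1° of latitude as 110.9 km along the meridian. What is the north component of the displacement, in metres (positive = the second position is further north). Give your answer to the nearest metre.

ΔN = -444 m

Δφ = 52.7170° − 52.7210° = -0.0040°; Δλ = 118.3455° − 118.3490° = -0.0035°.
ΔN = Δφ × 110900 = -443.6 m; ΔE = Δλ × 110900 × cos(52.7210°) = -0.0035 × 110900 × 0.605697 = -235.1 m.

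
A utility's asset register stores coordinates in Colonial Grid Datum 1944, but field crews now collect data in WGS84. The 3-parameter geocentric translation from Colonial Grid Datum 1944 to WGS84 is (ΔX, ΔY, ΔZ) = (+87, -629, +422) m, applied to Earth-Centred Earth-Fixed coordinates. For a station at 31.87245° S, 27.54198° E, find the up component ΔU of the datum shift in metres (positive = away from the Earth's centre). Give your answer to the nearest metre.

ΔU = -404 m

The local up (radial) axis is (cos φ cos λ, cos φ sin λ, sin φ), giving ΔU = 65.510 − 246.996 − 222.829 = -404.32 m.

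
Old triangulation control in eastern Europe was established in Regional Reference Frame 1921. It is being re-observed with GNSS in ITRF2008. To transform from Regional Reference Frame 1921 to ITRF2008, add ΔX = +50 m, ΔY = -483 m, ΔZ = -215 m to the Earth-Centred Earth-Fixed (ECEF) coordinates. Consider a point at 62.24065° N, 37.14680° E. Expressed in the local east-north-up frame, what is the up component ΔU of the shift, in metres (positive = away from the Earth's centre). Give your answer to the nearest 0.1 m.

ΔU = -307.5 m

At φ = 62.24065°, λ = 37.14680°: sin φ = 0.884912, cos φ = 0.465759, sin λ = 0.603859, cos λ = 0.797091.
ΔU = cos φ cos λ·ΔX + cos φ sin λ·ΔY + sin φ·ΔZ = (0.465759)(0.797091)(50) + (0.465759)(0.603859)(-483) + (0.884912)(-215) = -307.54 m.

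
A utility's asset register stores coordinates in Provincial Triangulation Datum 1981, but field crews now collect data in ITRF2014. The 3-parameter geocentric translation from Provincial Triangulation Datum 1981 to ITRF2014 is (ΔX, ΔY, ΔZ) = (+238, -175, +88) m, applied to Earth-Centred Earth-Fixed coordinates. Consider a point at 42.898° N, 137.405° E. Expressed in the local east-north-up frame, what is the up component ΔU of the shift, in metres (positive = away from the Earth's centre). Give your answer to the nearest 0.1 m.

At φ = 42.898°, λ = 137.405°: sin φ = 0.680695, cos φ = 0.732567, sin λ = 0.676812, cos λ = -0.736156.
ΔU = cos φ cos λ·ΔX + cos φ sin λ·ΔY + sin φ·ΔZ = (0.732567)(-0.736156)(238) + (0.732567)(0.676812)(-175) + (0.680695)(88) = -155.21 m.

ΔU = -155.2 m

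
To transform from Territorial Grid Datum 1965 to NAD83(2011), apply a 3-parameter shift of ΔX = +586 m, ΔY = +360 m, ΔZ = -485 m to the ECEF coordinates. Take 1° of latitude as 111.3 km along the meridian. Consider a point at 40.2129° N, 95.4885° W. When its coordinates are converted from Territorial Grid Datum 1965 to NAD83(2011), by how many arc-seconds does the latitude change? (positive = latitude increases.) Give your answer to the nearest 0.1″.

sin φ = 0.645630, cos φ = 0.763651, sin λ = -0.995415, cos λ = -0.095646.
North component: ΔN = −sin φ cos λ·ΔX − sin φ sin λ·ΔY + cos φ·ΔZ = −(0.645630)(-0.095646)(586) − (0.645630)(-0.995415)(360) + (0.763651)(-485) = -102.82 m.
1° of latitude spans 111300 m, so Δφ = -102.82 / 111300 × 3600 = -3.326″.

Δφ = -3.3″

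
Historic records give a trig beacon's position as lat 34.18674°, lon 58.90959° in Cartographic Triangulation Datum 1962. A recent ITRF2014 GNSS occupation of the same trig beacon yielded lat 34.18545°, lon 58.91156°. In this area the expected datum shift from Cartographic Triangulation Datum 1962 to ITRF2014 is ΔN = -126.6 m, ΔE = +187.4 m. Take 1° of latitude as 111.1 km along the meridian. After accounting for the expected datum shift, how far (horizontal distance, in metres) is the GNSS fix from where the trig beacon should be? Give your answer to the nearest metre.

Observed coordinate differences: Δφ = -0.00129°, Δλ = +0.00197°.
Converting to metres (1° lat = 111100 m, cos φ = 0.827211): observed ΔN = -143.3 m, observed ΔE = 181.0 m.
Subtracting the expected shift leaves a residual of -143.3 − (-126.6) = -16.7 m north and 181.0 − (187.4) = -6.4 m east.
Residual distance = √((-16.7)² + (-6.4)²) = 17.9 m.

18 m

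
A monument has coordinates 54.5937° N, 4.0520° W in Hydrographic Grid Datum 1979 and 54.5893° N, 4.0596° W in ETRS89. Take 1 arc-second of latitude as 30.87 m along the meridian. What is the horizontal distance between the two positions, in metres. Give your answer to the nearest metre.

692 m

Δφ = 54.5893° − 54.5937° = -0.0044°; Δλ = -4.0596° − -4.0520° = -0.0076°.
1° of latitude = 3600 × 30.87 = 111132 m.
ΔN = Δφ × 111132 = -489.0 m; ΔE = Δλ × 111132 × cos(54.5937°) = -0.0076 × 111132 × 0.579371 = -489.3 m.
Distance = √(ΔE² + ΔN²) = √((-489.3)² + (-489.0)²) = 691.8 m.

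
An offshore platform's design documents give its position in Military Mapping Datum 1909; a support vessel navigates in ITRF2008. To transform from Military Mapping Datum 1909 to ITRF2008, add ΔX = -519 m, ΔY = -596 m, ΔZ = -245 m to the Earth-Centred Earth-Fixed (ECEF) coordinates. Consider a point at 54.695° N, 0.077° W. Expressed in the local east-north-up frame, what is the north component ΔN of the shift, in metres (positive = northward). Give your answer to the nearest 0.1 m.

At φ = 54.695°, λ = -0.077°: sin φ = 0.816087, cos φ = 0.577929, sin λ = -0.001344, cos λ = 0.999999.
ΔN = −sin φ cos λ·ΔX − sin φ sin λ·ΔY + cos φ·ΔZ = −(0.816087)(0.999999)(-519) − (0.816087)(-0.001344)(-596) + (0.577929)(-245) = 281.30 m.

ΔN = 281.3 m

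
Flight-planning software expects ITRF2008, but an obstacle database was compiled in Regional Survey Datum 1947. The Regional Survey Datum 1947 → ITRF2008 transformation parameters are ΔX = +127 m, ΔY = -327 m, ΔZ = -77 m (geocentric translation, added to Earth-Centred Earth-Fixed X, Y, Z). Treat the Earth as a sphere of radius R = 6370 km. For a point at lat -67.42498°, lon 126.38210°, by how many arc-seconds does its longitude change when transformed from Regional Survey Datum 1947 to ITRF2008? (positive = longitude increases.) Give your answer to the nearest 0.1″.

sin φ = -0.923378, cos φ = 0.383893, sin λ = 0.805079, cos λ = -0.593167.
East component: ΔE = −sin λ·ΔX + cos λ·ΔY = −(0.805079)(127) + (-0.593167)(-327) = 91.72 m.
1° of latitude spans πR/180 = 111177 m; at latitude φ, 1° of longitude spans that × cos φ = 42680.2 m, so Δλ = 91.72 / 42680.2 × 3600 = 7.736″.

Δλ = 7.7″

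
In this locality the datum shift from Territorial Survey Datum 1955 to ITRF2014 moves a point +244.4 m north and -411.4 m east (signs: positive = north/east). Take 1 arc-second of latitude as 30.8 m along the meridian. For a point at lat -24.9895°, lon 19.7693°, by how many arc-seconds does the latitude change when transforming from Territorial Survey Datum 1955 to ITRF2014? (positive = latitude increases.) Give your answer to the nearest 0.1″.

1″ of latitude = 30.80 m, so Δφ = 244.4 / 30.80 = 7.935″.

Δφ = 7.9″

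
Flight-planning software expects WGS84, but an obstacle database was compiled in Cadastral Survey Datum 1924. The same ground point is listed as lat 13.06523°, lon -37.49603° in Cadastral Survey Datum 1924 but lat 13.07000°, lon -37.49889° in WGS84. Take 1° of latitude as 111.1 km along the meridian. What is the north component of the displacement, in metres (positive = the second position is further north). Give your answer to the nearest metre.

ΔN = 530 m

Δφ = 13.07000° − 13.06523° = +0.00477°; Δλ = -37.49889° − -37.49603° = -0.00286°.
ΔN = Δφ × 111100 = 529.9 m; ΔE = Δλ × 111100 × cos(13.06523°) = -0.00286 × 111100 × 0.974113 = -309.5 m.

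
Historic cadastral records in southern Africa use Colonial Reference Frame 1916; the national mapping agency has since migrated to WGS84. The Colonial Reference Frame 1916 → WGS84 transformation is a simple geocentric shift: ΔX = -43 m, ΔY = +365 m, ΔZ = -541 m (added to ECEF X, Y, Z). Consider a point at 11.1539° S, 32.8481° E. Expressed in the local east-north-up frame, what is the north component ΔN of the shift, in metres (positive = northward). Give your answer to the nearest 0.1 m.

The local north axis is (−sin φ cos λ, −sin φ sin λ, cos φ), giving ΔN = -6.988 + 38.298 − 530.781 = -499.47 m.

ΔN = -499.5 m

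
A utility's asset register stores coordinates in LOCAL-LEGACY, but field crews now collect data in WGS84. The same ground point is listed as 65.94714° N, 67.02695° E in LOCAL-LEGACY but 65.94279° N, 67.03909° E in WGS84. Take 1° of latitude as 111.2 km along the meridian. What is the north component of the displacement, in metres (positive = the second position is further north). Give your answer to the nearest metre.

Δφ = 65.94279° − 65.94714° = -0.00435°; Δλ = 67.03909° − 67.02695° = +0.01214°.
ΔN = Δφ × 111200 = -483.7 m; ΔE = Δλ × 111200 × cos(65.94714°) = +0.01214 × 111200 × 0.407579 = 550.2 m.

ΔN = -484 m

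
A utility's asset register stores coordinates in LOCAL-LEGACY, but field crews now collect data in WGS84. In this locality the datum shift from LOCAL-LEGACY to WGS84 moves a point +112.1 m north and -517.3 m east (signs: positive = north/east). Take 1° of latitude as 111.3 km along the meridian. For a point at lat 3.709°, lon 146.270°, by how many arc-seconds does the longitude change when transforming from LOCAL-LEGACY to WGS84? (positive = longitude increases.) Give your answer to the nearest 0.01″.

Δλ = -16.77″

At latitude 3.709°, cos φ = 0.997905.
1° of longitude at this latitude = 111.3 × cos φ = 111.07 km, so Δλ = -517.3 / 111066.9 = -0.0046576° = -16.767″.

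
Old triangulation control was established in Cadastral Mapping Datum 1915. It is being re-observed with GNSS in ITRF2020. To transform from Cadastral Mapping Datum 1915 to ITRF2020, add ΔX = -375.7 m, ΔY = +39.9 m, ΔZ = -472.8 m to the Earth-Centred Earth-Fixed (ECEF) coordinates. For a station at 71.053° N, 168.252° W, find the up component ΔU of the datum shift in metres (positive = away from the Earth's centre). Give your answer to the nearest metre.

ΔU = -330 m

At φ = 71.053°, λ = -168.252°: sin φ = 0.945819, cos φ = 0.324693, sin λ = -0.203608, cos λ = -0.979053.
ΔU = cos φ cos λ·ΔX + cos φ sin λ·ΔY + sin φ·ΔZ = (0.324693)(-0.979053)(-375.7) + (0.324693)(-0.203608)(39.9) + (0.945819)(-472.8) = -330.39 m.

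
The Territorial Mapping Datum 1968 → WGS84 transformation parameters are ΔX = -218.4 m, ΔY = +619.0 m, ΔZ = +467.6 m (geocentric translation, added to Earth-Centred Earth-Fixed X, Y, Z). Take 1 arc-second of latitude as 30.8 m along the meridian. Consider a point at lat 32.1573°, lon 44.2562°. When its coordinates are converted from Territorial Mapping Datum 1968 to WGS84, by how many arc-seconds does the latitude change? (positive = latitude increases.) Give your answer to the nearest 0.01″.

sin φ = 0.532245, cos φ = 0.846590, sin λ = 0.697868, cos λ = 0.716226.
North component: ΔN = −sin φ cos λ·ΔX − sin φ sin λ·ΔY + cos φ·ΔZ = −(0.532245)(0.716226)(-218.4) − (0.532245)(0.697868)(619.0) + (0.846590)(467.6) = 249.20 m.
1° of latitude spans 3600 × 30.80 = 110880 m, so Δφ = 249.20 / 110880 × 3600 = 8.091″.

Δφ = 8.09″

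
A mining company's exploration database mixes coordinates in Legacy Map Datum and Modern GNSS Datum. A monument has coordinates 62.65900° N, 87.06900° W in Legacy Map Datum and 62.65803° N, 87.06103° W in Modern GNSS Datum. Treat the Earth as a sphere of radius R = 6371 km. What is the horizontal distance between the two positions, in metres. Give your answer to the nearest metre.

421 m

Δφ = 62.65803° − 62.65900° = -0.00097°; Δλ = -87.06103° − -87.06900° = +0.00797°.
1° along a meridian = πR/180 = 111195 m.
ΔN = Δφ × 111195 = -107.9 m; ΔE = Δλ × 111195 × cos(62.65900°) = +0.00797 × 111195 × 0.459285 = 407.0 m.
Distance = √(ΔE² + ΔN²) = √(407.0² + (-107.9)²) = 421.1 m.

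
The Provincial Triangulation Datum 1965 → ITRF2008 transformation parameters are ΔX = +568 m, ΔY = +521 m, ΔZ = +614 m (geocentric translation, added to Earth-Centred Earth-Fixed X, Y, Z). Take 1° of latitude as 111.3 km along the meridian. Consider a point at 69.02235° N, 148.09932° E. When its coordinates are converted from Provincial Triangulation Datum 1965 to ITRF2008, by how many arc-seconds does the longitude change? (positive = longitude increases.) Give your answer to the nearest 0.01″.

sin φ = 0.933720, cos φ = 0.358004, sin λ = 0.528448, cos λ = -0.848965.
East component: ΔE = −sin λ·ΔX + cos λ·ΔY = −(0.528448)(568) + (-0.848965)(521) = -742.47 m.
1° of latitude spans 111300 m; at latitude φ, 1° of longitude spans that × cos φ = 39845.8 m, so Δλ = -742.47 / 39845.8 × 3600 = -67.081″.

Δλ = -67.08″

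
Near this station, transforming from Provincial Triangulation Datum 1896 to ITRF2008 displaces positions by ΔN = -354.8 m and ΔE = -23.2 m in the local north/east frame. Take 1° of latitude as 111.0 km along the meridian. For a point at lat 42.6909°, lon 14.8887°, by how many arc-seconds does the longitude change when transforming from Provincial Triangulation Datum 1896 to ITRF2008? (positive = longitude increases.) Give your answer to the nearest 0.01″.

Δλ = -1.02″

At latitude 42.6909°, cos φ = 0.735022.
1° of longitude at this latitude = 111.0 × cos φ = 81.59 km, so Δλ = -23.2 / 81587.5 = -0.0002844° = -1.024″.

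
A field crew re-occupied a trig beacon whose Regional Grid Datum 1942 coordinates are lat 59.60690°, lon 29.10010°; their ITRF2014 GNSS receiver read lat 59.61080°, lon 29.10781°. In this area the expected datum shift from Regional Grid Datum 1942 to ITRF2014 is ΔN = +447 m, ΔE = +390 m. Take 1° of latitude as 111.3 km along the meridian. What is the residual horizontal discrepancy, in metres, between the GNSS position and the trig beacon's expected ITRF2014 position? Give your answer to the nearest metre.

Observed coordinate differences: Δφ = +0.00390°, Δλ = +0.00771°.
Converting to metres (1° lat = 111300 m, cos φ = 0.505930): observed ΔN = 434.1 m, observed ΔE = 434.2 m.
Subtracting the expected shift leaves a residual of 434.1 − (447) = -12.9 m north and 434.2 − (390) = 44.2 m east.
Residual distance = √((-12.9)² + 44.2²) = 46.0 m.

46 m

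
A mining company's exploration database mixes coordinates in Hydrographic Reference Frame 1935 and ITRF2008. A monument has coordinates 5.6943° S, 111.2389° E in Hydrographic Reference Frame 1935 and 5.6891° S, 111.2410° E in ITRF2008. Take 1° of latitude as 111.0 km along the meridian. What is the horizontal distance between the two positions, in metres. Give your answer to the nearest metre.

622 m

Δφ = -5.6891° − -5.6943° = +0.0052°; Δλ = 111.2410° − 111.2389° = +0.0021°.
ΔN = Δφ × 111000 = 577.2 m; ΔE = Δλ × 111000 × cos(-5.6943°) = +0.0021 × 111000 × 0.995065 = 231.9 m.
Distance = √(ΔE² + ΔN²) = √(231.9² + 577.2²) = 622.1 m.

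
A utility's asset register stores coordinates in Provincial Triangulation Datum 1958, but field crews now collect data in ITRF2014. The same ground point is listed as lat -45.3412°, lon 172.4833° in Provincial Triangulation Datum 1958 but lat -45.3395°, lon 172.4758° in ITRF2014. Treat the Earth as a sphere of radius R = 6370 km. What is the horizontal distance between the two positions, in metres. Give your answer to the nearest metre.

616 m

Δφ = -45.3395° − -45.3412° = +0.0017°; Δλ = 172.4758° − 172.4833° = -0.0075°.
1° along a meridian = πR/180 = 111177 m.
ΔN = Δφ × 111177 = 189.0 m; ΔE = Δλ × 111177 × cos(-45.3412°) = -0.0075 × 111177 × 0.702883 = -586.1 m.
Distance = √(ΔE² + ΔN²) = √((-586.1)² + 189.0²) = 615.8 m.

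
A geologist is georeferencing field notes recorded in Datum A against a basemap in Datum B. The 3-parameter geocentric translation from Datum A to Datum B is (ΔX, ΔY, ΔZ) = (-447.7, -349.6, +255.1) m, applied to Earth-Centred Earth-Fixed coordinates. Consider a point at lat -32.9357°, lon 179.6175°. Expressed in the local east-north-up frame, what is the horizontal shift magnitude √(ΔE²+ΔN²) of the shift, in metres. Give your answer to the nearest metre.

577 m

At φ = -32.9357°, λ = 179.6175°: sin φ = -0.543697, cos φ = 0.839281, sin λ = 0.006676, cos λ = -0.999978.
ΔE = −sin λ·ΔX + cos λ·ΔY = −(0.006676)·(-447.7) + (-0.999978)·(-349.6) = 352.58 m.
ΔN = −sin φ cos λ·ΔX − sin φ sin λ·ΔY + cos φ·ΔZ = −(-0.543697)(-0.999978)(-447.7) − (-0.543697)(0.006676)(-349.6) + (0.839281)(255.1) = 456.24 m.
Horizontal magnitude = √(ΔE² + ΔN²) = √(352.58² + 456.24²) = 576.60 m.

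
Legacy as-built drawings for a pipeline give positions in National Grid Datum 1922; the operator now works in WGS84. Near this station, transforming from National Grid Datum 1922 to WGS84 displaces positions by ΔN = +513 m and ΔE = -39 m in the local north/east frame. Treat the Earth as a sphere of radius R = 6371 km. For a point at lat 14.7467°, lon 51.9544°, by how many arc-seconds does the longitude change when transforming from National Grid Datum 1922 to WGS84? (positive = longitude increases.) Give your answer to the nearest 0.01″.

Δλ = -1.31″

At latitude 14.7467°, cos φ = 0.967061.
One radian of longitude at latitude φ spans R cos φ, so Δλ = ΔE / (R cos φ) = -39.0 / (6371000 × 0.967061) = -6.3300e-06 rad = -1.306″.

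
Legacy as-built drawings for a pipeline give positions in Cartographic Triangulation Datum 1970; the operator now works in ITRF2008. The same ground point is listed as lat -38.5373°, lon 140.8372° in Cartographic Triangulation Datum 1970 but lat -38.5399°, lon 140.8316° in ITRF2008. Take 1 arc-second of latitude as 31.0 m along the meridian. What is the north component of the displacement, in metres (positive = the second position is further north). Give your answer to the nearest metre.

ΔN = -290 m

Δφ = -38.5399° − -38.5373° = -0.0026°; Δλ = 140.8316° − 140.8372° = -0.0056°.
1° of latitude = 3600 × 31.00 = 111600 m.
ΔN = Δφ × 111600 = -290.2 m; ΔE = Δλ × 111600 × cos(-38.5373°) = -0.0056 × 111600 × 0.782203 = -488.8 m.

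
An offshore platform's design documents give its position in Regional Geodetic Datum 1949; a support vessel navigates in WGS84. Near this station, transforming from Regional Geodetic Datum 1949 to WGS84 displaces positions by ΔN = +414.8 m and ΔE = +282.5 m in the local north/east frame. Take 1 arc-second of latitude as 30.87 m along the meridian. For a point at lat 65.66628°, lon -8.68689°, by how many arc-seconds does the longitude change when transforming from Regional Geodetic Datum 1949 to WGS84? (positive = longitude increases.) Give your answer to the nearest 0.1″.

Δλ = 22.2″

At latitude 65.66628°, cos φ = 0.412051.
1″ of longitude at this latitude = 30.87 × cos φ = 12.7200 m, so Δλ = 282.5 / 12.7200 = 22.209″.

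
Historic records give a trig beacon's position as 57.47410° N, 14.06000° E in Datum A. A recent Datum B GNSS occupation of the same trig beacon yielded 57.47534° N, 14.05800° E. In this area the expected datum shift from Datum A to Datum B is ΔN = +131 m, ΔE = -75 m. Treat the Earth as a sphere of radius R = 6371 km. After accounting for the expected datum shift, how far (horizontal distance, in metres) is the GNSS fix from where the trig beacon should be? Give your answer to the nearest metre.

Observed coordinate differences: Δφ = +0.00124°, Δλ = -0.00200°.
Converting to metres (1° lat = 111195 m, cos φ = 0.537681): observed ΔN = 137.9 m, observed ΔE = -119.6 m.
Subtracting the expected shift leaves a residual of 137.9 − (131) = 6.9 m north and -119.6 − (-75) = -44.6 m east.
Residual distance = √(6.9² + (-44.6)²) = 45.1 m.

45 m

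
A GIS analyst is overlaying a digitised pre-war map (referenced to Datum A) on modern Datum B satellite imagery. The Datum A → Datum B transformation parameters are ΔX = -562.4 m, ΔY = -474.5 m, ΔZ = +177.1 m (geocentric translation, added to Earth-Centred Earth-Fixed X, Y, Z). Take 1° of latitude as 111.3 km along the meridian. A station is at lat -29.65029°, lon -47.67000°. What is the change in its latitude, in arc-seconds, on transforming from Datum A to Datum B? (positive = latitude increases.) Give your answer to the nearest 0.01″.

Δφ = 4.53″

sin φ = -0.494705, cos φ = 0.869061, sin λ = -0.739279, cos λ = 0.673400.
North component: ΔN = −sin φ cos λ·ΔX − sin φ sin λ·ΔY + cos φ·ΔZ = −(-0.494705)(0.673400)(-562.4) − (-0.494705)(-0.739279)(-474.5) + (0.869061)(177.1) = 140.09 m.
1° of latitude spans 111300 m, so Δφ = 140.09 / 111300 × 3600 = 4.531″.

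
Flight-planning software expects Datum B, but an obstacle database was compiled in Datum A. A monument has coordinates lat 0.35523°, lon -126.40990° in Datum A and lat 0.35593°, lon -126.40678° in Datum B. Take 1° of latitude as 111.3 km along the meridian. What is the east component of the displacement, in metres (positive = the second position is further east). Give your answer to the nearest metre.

ΔE = 347 m

Δφ = 0.35593° − 0.35523° = +0.00070°; Δλ = -126.40678° − -126.40990° = +0.00312°.
ΔN = Δφ × 111300 = 77.9 m; ΔE = Δλ × 111300 × cos(0.35523°) = +0.00312 × 111300 × 0.999981 = 347.2 m.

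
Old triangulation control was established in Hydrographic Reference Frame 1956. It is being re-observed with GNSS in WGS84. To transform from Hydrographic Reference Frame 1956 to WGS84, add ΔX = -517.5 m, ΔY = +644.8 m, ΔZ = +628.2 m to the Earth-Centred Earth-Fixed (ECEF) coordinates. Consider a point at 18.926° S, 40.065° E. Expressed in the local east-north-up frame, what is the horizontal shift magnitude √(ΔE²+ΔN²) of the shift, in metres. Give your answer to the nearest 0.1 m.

The local east axis at (φ, λ) is (−sin λ, cos λ, 0), so ΔE = −sin(40.065°)·(-517.5) + cos(40.065°)·644.8 = 826.57 m.
The local north axis is (−sin φ cos λ, −sin φ sin λ, cos φ), giving ΔN = -128.458 + 134.613 + 594.238 = 600.39 m.
Horizontal magnitude = √(ΔE² + ΔN²) = √(826.57² + 600.39²) = 1021.61 m.

1021.6 m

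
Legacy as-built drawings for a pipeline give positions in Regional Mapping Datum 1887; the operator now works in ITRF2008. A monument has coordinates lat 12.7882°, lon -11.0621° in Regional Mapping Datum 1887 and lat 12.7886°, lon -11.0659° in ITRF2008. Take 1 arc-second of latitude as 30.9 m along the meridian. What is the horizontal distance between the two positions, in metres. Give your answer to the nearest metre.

Δφ = 12.7886° − 12.7882° = +0.0004°; Δλ = -11.0659° − -11.0621° = -0.0038°.
1° of latitude = 3600 × 30.90 = 111240 m.
ΔN = Δφ × 111240 = 44.5 m; ΔE = Δλ × 111240 × cos(12.7882°) = -0.0038 × 111240 × 0.975195 = -412.2 m.
Distance = √(ΔE² + ΔN²) = √((-412.2)² + 44.5²) = 414.6 m.

415 m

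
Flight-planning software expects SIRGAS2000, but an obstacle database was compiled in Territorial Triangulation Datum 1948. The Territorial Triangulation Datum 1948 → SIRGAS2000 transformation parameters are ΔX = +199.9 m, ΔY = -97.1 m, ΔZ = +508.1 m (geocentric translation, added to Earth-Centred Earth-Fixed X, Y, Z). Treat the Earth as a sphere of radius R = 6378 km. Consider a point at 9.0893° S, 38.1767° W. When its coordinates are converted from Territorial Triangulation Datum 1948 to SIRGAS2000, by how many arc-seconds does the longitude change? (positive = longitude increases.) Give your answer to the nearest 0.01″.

Δλ = 1.55″

sin φ = -0.157974, cos φ = 0.987443, sin λ = -0.618089, cos λ = 0.786108.
East component: ΔE = −sin λ·ΔX + cos λ·ΔY = −(-0.618089)(199.9) + (0.786108)(-97.1) = 47.22 m.
1° of latitude spans πR/180 = 111317 m; at latitude φ, 1° of longitude spans that × cos φ = 109919.3 m, so Δλ = 47.22 / 109919.3 × 3600 = 1.547″.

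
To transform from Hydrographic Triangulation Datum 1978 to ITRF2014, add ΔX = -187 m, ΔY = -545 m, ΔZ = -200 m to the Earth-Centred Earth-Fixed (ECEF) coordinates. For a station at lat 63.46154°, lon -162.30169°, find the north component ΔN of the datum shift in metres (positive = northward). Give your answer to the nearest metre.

At φ = 63.46154°, λ = -162.30169°: sin φ = 0.894635, cos φ = 0.446798, sin λ = -0.304005, cos λ = -0.952670.
ΔN = −sin φ cos λ·ΔX − sin φ sin λ·ΔY + cos φ·ΔZ = −(0.894635)(-0.952670)(-187) − (0.894635)(-0.304005)(-545) + (0.446798)(-200) = -396.96 m.

ΔN = -397 m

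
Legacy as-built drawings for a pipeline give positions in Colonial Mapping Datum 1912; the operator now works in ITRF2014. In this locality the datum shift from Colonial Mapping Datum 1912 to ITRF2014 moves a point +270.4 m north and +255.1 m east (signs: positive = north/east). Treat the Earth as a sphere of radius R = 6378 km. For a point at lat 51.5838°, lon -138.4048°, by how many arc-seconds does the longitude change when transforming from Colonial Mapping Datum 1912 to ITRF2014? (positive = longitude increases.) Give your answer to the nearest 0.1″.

Δλ = 13.3″

At latitude 51.5838°, cos φ = 0.621369.
One radian of longitude at latitude φ spans R cos φ, so Δλ = ΔE / (R cos φ) = 255.1 / (6378000 × 0.621369) = 6.4369e-05 rad = 13.277″.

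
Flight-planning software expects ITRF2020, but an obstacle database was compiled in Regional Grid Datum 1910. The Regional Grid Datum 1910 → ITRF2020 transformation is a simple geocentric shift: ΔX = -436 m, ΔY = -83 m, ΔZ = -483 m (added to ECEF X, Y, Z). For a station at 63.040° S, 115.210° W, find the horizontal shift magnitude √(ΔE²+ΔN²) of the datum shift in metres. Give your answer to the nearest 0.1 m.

At φ = -63.040°, λ = -115.210°: sin φ = -0.891323, cos φ = 0.453368, sin λ = -0.904753, cos λ = -0.425937.
ΔE = −sin λ·ΔX + cos λ·ΔY = −(-0.904753)·(-436) + (-0.425937)·(-83) = -359.12 m.
ΔN = −sin φ cos λ·ΔX − sin φ sin λ·ΔY + cos φ·ΔZ = −(-0.891323)(-0.425937)(-436) − (-0.891323)(-0.904753)(-83) + (0.453368)(-483) = 13.48 m.
Horizontal magnitude = √(ΔE² + ΔN²) = √((-359.12)² + 13.48²) = 359.37 m.

359.4 m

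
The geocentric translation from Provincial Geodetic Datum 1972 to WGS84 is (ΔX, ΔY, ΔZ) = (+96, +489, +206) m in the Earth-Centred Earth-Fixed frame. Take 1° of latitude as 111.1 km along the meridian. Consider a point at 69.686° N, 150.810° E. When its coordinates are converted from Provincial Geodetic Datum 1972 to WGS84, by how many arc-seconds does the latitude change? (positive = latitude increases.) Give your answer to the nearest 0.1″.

sin φ = 0.937804, cos φ = 0.347165, sin λ = 0.487707, cos λ = -0.873007.
North component: ΔN = −sin φ cos λ·ΔX − sin φ sin λ·ΔY + cos φ·ΔZ = −(0.937804)(-0.873007)(96) − (0.937804)(0.487707)(489) + (0.347165)(206) = -73.54 m.
1° of latitude spans 111100 m, so Δφ = -73.54 / 111100 × 3600 = -2.383″.

Δφ = -2.4″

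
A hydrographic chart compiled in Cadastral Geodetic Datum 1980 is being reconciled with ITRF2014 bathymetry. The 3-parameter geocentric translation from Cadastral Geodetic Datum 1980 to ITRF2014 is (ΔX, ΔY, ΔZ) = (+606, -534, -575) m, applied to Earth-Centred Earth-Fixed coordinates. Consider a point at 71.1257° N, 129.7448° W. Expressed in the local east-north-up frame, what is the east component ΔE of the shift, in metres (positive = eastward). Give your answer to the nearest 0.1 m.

At φ = 71.1257°, λ = -129.7448°: sin φ = 0.946231, cos φ = 0.323493, sin λ = -0.768900, cos λ = -0.639369.
ΔE = −sin λ·ΔX + cos λ·ΔY = −(-0.768900)·(606) + (-0.639369)·(-534) = 807.38 m.

ΔE = 807.4 m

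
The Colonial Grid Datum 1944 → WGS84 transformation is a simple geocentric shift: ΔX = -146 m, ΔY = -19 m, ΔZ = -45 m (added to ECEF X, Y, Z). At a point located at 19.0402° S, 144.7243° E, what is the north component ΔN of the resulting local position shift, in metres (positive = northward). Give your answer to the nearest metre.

At φ = -19.0402°, λ = 144.7243°: sin φ = -0.326231, cos φ = 0.945290, sin λ = 0.577511, cos λ = -0.816383.
ΔN = −sin φ cos λ·ΔX − sin φ sin λ·ΔY + cos φ·ΔZ = −(-0.326231)(-0.816383)(-146) − (-0.326231)(0.577511)(-19) + (0.945290)(-45) = -7.23 m.

ΔN = -7 m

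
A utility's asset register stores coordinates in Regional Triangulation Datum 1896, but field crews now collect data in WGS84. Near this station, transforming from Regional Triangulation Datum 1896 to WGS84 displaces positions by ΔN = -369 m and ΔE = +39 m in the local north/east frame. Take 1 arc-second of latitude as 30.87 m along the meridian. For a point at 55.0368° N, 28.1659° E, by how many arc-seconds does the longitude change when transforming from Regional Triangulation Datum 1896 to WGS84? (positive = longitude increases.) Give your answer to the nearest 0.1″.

At latitude 55.0368°, cos φ = 0.573050.
1″ of longitude at this latitude = 30.87 × cos φ = 17.6901 m, so Δλ = 39.0 / 17.6901 = 2.205″.

Δλ = 2.2″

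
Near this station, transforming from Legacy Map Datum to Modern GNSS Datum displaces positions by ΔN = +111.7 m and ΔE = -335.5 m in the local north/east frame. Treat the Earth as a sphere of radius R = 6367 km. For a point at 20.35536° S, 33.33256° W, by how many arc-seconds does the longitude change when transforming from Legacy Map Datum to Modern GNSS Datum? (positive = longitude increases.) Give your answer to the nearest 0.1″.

At latitude -20.35536°, cos φ = 0.937553.
One radian of longitude at latitude φ spans R cos φ, so Δλ = ΔE / (R cos φ) = -335.5 / (6367000 × 0.937553) = -5.6203e-05 rad = -11.593″.

Δλ = -11.6″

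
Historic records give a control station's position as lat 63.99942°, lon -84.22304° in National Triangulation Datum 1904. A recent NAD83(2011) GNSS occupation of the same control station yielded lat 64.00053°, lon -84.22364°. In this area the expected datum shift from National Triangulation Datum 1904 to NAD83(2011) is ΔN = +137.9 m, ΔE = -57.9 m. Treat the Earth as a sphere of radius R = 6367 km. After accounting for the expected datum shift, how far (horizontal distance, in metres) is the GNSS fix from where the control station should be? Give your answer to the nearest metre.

32 m

Observed coordinate differences: Δφ = +0.00111°, Δλ = -0.00060°.
Converting to metres (1° lat = 111125 m, cos φ = 0.438380): observed ΔN = 123.3 m, observed ΔE = -29.2 m.
Subtracting the expected shift leaves a residual of 123.3 − (137.9) = -14.6 m north and -29.2 − (-57.9) = 28.7 m east.
Residual distance = √((-14.6)² + 28.7²) = 32.2 m.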